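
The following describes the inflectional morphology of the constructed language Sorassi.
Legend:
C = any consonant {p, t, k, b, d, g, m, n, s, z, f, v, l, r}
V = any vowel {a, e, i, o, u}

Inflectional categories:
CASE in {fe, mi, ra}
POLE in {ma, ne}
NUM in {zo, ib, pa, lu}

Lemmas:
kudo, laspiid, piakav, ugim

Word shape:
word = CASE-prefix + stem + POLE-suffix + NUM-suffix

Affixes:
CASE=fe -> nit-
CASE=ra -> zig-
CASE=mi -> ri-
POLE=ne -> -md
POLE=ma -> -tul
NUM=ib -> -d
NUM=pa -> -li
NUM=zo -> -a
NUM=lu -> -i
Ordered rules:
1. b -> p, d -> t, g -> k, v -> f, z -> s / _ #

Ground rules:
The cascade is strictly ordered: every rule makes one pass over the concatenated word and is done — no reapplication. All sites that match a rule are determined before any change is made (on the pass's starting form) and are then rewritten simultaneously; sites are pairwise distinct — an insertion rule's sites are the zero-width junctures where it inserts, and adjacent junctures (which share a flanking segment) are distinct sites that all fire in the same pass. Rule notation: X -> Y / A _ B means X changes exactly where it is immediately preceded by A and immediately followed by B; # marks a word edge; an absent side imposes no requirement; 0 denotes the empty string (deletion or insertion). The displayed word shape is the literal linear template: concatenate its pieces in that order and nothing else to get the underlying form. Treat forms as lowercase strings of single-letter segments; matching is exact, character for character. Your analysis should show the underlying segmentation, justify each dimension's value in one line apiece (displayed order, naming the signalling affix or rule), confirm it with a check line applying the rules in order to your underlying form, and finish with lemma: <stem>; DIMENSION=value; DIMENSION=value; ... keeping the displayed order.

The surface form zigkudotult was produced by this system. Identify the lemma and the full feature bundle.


underlying: zig-kudo-tul-d
CASE=ra - signalled by the affix zig-
POLE=ma - signalled by the affix -tul
NUM=ib - signalled by the affix -d
check: zigkudotuld -> zigkudotult
lemma: kudo; CASE=ra; POLE=ma; NUM=ib


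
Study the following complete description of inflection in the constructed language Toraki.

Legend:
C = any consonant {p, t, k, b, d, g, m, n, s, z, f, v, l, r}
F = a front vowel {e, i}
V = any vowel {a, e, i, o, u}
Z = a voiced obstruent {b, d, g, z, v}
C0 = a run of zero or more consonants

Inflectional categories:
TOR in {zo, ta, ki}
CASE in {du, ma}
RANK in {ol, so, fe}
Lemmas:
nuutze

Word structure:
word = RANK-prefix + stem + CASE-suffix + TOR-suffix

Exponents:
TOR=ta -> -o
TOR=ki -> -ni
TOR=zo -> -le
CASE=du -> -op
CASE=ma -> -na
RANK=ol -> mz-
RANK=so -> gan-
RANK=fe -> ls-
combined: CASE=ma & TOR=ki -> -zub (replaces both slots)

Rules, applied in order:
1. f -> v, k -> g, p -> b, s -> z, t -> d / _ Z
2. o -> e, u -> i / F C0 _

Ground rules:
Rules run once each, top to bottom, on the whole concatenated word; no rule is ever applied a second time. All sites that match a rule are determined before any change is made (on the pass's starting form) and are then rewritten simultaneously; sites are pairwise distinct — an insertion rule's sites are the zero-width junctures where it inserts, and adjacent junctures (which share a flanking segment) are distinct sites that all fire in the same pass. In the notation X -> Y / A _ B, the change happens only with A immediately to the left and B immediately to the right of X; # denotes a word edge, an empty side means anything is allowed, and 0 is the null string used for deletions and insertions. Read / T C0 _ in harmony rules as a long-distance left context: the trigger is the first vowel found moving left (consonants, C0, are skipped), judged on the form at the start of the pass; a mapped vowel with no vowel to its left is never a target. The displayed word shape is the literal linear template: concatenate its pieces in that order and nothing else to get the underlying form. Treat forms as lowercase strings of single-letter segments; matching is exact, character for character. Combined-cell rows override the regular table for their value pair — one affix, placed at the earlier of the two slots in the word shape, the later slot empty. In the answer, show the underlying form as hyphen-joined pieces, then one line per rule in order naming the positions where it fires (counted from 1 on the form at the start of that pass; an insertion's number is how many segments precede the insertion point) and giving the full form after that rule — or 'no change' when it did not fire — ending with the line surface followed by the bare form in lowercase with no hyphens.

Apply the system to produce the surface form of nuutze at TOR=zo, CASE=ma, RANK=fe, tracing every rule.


underlying: ls-nuutze-na-le
1. f -> v, k -> g, p -> b, s -> z, t -> d / _ Z: fires at position(s) 6: lsnuudzenale
2. o -> e, u -> i / F C0 _: no change
surface: lsnuudzenale


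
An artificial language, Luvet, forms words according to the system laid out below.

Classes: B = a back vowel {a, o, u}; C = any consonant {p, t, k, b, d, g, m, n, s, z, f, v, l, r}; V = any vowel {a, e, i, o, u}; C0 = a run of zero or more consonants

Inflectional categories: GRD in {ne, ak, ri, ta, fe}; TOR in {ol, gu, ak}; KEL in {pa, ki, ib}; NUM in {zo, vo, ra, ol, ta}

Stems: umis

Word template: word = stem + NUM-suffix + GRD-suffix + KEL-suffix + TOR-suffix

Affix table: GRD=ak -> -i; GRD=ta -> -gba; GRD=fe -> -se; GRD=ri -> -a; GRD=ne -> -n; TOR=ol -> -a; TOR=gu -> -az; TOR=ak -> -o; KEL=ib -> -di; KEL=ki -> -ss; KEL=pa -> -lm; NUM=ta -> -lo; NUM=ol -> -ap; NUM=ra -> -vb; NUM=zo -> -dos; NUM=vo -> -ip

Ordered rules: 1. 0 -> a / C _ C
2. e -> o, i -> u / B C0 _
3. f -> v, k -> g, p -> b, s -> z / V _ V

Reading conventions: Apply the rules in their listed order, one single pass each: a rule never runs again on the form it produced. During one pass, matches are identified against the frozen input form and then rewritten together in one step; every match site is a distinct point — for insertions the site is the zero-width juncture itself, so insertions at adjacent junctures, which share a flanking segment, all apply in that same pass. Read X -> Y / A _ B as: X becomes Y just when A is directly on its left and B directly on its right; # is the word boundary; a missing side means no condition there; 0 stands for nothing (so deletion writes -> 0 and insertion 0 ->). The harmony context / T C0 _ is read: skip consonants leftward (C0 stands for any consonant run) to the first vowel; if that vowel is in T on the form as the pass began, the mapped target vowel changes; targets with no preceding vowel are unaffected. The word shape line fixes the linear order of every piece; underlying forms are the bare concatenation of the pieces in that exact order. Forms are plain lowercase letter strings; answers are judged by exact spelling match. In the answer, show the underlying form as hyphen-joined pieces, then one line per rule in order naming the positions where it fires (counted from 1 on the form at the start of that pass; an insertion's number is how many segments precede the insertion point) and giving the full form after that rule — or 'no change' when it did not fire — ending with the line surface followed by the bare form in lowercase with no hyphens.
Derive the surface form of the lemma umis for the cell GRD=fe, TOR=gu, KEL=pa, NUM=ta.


underlying: umis-lo-se-lm-az
1. 0 -> a / C _ C: inserts after position(s) 4, 9: umisaloselamaz
2. e -> o, i -> u / B C0 _: fires at position(s) 3, 9: umusalosolamaz
3. f -> v, k -> g, p -> b, s -> z / V _ V: fires at position(s) 4, 8: umuzalozolamaz
surface: umuzalozolamaz


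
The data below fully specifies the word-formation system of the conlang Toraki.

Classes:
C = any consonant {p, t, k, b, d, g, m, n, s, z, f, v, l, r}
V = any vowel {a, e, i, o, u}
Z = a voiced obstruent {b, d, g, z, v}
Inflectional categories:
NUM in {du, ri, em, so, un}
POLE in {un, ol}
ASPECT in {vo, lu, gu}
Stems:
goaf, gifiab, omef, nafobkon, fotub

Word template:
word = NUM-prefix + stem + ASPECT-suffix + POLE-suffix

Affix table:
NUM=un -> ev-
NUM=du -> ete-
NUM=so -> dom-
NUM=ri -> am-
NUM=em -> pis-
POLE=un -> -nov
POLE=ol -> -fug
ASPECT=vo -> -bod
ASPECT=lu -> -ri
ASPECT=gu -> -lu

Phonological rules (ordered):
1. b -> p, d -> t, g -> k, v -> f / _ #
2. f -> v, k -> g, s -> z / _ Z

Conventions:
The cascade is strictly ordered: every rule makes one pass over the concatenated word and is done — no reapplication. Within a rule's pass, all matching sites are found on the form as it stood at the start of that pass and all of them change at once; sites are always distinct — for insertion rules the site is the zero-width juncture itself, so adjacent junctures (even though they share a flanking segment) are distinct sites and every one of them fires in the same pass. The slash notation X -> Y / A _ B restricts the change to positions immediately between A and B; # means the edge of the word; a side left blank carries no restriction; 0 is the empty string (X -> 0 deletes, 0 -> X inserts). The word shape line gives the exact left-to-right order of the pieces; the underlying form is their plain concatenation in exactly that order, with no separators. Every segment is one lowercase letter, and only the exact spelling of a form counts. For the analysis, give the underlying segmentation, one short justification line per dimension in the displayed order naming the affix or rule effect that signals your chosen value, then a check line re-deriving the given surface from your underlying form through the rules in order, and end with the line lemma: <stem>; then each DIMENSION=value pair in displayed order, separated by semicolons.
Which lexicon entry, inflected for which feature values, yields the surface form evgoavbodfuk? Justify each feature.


underlying: ev-goaf-bod-fug
NUM=un - signalled by the affix ev-
POLE=ol - signalled by the affix -fug
ASPECT=vo - signalled by the affix -bod
check: evgoafbodfug -> evgoafbodfuk -> evgoavbodfuk
lemma: goaf; NUM=un; POLE=ol; ASPECT=vo


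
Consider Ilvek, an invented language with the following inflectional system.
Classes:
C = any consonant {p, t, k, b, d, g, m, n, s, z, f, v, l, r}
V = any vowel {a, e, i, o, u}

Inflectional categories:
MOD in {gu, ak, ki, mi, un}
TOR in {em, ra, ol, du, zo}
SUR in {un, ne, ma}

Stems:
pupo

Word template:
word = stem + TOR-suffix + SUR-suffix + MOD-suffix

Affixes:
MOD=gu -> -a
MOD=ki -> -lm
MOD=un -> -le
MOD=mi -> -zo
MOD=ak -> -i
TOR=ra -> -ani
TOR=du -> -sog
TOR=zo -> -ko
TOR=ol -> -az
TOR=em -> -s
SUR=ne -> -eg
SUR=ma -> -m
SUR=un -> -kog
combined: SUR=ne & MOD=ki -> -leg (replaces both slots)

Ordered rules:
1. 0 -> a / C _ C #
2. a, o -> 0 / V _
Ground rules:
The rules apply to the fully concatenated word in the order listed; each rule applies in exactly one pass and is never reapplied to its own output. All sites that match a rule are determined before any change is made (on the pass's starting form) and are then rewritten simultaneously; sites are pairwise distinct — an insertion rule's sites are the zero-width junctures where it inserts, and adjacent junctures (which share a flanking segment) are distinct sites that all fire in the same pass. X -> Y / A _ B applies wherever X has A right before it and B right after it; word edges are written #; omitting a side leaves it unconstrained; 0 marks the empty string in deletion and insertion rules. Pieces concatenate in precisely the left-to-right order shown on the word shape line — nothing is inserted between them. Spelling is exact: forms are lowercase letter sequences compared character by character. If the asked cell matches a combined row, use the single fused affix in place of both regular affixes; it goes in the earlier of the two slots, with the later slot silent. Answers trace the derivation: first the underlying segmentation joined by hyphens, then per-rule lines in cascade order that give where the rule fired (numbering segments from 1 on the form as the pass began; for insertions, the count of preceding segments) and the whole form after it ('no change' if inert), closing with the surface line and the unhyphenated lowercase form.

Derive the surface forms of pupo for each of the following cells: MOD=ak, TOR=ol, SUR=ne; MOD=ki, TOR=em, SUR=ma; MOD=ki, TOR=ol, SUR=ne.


cell MOD=ak, TOR=ol, SUR=ne:
underlying: pupo-az-eg-i
1. 0 -> a / C _ C #: no change
2. a, o -> 0 / V _: fires at position(s) 5: pupozegi
surface: pupozegi

cell MOD=ki, TOR=em, SUR=ma:
underlying: pupo-s-m-lm
1. 0 -> a / C _ C #: inserts after position(s) 7: puposmlam
2. a, o -> 0 / V _: no change
surface: puposmlam

cell MOD=ki, TOR=ol, SUR=ne:
underlying: pupo-az-leg
1. 0 -> a / C _ C #: no change
2. a, o -> 0 / V _: fires at position(s) 5: pupozleg
surface: pupozleg


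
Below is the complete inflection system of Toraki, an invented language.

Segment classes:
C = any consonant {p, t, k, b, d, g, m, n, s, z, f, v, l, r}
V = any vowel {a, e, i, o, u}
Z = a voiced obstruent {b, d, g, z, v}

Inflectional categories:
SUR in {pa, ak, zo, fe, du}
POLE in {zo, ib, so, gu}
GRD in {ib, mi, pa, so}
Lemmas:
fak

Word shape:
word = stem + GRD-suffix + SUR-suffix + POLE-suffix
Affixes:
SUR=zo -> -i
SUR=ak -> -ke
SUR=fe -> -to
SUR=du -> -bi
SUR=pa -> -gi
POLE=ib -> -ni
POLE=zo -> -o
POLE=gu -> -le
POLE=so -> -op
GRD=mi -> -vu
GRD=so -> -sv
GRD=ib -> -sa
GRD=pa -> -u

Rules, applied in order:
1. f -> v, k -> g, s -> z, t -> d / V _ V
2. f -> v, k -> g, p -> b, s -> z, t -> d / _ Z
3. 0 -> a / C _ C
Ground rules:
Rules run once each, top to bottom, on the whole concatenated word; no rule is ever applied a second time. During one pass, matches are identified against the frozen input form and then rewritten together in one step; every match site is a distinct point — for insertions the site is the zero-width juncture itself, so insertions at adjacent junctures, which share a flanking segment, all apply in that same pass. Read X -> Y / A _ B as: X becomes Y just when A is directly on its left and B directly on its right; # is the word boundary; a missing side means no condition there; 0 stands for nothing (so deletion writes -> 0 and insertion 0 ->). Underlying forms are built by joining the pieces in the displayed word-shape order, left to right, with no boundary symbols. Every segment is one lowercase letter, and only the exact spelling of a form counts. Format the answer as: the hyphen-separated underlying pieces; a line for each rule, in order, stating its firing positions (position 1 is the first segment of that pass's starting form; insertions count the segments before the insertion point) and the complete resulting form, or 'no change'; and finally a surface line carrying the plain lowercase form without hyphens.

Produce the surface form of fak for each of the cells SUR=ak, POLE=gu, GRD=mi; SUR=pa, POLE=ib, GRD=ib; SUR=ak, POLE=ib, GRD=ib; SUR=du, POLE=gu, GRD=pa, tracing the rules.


cell SUR=ak, POLE=gu, GRD=mi:
underlying: fak-vu-ke-le
1. f -> v, k -> g, s -> z, t -> d / V _ V: fires at position(s) 6: fakvugele
2. f -> v, k -> g, p -> b, s -> z, t -> d / _ Z: fires at position(s) 3: fagvugele
3. 0 -> a / C _ C: inserts after position(s) 3: fagavugele
surface: fagavugele

cell SUR=pa, POLE=ib, GRD=ib:
underlying: fak-sa-gi-ni
1. f -> v, k -> g, s -> z, t -> d / V _ V: no change
2. f -> v, k -> g, p -> b, s -> z, t -> d / _ Z: no change
3. 0 -> a / C _ C: inserts after position(s) 3: fakasagini
surface: fakasagini

cell SUR=ak, POLE=ib, GRD=ib:
underlying: fak-sa-ke-ni
1. f -> v, k -> g, s -> z, t -> d / V _ V: fires at position(s) 6: faksageni
2. f -> v, k -> g, p -> b, s -> z, t -> d / _ Z: no change
3. 0 -> a / C _ C: inserts after position(s) 3: fakasageni
surface: fakasageni

cell SUR=du, POLE=gu, GRD=pa:
underlying: fak-u-bi-le
1. f -> v, k -> g, s -> z, t -> d / V _ V: fires at position(s) 3: fagubile
2. f -> v, k -> g, p -> b, s -> z, t -> d / _ Z: no change
3. 0 -> a / C _ C: no change
surface: fagubile


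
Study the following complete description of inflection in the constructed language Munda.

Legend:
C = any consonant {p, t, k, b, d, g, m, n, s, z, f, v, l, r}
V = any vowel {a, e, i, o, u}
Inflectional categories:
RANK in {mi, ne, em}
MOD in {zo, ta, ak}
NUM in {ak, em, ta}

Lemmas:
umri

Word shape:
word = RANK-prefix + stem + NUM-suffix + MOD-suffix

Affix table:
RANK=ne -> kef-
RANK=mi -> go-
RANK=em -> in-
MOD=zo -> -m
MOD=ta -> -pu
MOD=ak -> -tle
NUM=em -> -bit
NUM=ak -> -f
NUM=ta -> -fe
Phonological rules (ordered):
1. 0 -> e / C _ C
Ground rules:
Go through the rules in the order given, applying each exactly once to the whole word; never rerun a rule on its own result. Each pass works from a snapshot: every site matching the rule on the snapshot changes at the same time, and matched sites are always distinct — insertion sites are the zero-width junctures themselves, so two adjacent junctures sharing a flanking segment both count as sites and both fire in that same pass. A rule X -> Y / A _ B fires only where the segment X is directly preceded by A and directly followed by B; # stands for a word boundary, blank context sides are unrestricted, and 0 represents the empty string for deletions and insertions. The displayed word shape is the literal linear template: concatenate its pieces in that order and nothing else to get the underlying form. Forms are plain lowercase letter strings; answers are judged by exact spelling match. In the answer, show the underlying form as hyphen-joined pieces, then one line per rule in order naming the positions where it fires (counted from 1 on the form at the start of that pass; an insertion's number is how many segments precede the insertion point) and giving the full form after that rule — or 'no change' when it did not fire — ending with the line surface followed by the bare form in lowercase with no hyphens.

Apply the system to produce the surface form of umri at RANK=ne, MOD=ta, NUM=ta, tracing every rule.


underlying: kef-umri-fe-pu
1. 0 -> e / C _ C: inserts after position(s) 5: kefumerifepu
surface: kefumerifepu


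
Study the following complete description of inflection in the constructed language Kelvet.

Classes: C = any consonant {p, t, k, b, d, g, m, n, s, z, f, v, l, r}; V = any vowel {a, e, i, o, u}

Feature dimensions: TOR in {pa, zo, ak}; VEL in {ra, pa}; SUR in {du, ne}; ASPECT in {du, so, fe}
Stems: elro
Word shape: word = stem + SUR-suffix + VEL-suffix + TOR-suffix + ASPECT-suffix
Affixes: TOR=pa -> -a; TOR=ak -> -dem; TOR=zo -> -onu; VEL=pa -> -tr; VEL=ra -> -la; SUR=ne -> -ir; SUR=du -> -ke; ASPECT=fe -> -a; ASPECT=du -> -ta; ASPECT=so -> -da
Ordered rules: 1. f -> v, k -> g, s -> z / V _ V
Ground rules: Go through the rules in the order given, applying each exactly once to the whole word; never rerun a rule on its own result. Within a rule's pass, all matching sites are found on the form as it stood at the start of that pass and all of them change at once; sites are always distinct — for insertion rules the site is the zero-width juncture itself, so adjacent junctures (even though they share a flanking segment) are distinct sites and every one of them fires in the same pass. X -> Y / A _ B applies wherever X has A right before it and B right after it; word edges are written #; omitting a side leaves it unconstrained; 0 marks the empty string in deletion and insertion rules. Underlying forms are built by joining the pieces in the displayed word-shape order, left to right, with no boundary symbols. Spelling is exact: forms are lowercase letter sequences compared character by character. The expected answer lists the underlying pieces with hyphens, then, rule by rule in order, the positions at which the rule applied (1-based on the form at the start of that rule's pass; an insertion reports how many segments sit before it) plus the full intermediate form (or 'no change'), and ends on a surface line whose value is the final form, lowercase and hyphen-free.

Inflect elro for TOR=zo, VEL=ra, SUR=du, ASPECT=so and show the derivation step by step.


underlying: elro-ke-la-onu-da
1. f -> v, k -> g, s -> z / V _ V: fires at position(s) 5: elrogelaonuda
surface: elrogelaonuda


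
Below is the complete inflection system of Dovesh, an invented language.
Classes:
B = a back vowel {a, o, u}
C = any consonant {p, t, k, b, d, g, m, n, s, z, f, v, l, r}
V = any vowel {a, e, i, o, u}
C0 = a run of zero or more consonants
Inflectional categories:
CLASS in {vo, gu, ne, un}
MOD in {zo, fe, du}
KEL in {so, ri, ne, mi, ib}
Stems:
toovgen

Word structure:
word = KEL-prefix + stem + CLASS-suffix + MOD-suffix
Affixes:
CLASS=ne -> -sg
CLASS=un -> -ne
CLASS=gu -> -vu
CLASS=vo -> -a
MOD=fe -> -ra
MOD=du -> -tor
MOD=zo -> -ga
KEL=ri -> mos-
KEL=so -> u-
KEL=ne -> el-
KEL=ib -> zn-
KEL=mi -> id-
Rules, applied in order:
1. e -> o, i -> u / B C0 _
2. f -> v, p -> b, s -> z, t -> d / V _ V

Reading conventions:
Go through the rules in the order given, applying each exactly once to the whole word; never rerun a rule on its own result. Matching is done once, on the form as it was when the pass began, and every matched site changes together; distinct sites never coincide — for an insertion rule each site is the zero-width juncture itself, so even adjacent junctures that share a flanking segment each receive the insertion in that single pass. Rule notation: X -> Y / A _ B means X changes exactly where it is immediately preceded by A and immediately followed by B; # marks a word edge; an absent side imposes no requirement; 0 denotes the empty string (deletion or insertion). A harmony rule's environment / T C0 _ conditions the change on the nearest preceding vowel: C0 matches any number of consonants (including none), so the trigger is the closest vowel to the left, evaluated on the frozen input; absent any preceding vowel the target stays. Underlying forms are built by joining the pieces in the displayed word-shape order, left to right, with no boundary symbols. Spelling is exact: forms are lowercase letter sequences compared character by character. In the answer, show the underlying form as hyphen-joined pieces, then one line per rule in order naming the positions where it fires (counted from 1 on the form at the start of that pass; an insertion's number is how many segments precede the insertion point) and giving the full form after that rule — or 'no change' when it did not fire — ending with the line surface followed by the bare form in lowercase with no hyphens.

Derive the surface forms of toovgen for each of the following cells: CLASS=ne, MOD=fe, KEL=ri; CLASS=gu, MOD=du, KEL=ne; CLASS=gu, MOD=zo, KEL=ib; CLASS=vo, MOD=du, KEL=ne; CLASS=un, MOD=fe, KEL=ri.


cell CLASS=ne, MOD=fe, KEL=ri:
underlying: mos-toovgen-sg-ra
1. e -> o, i -> u / B C0 _: fires at position(s) 9: mostoovgonsgra
2. f -> v, p -> b, s -> z, t -> d / V _ V: no change
surface: mostoovgonsgra

cell CLASS=gu, MOD=du, KEL=ne:
underlying: el-toovgen-vu-tor
1. e -> o, i -> u / B C0 _: fires at position(s) 8: eltoovgonvutor
2. f -> v, p -> b, s -> z, t -> d / V _ V: fires at position(s) 12: eltoovgonvudor
surface: eltoovgonvudor

cell CLASS=gu, MOD=zo, KEL=ib:
underlying: zn-toovgen-vu-ga
1. e -> o, i -> u / B C0 _: fires at position(s) 8: zntoovgonvuga
2. f -> v, p -> b, s -> z, t -> d / V _ V: no change
surface: zntoovgonvuga

cell CLASS=vo, MOD=du, KEL=ne:
underlying: el-toovgen-a-tor
1. e -> o, i -> u / B C0 _: fires at position(s) 8: eltoovgonator
2. f -> v, p -> b, s -> z, t -> d / V _ V: fires at position(s) 11: eltoovgonador
surface: eltoovgonador

cell CLASS=un, MOD=fe, KEL=ri:
underlying: mos-toovgen-ne-ra
1. e -> o, i -> u / B C0 _: fires at position(s) 9: mostoovgonnera
2. f -> v, p -> b, s -> z, t -> d / V _ V: no change
surface: mostoovgonnera


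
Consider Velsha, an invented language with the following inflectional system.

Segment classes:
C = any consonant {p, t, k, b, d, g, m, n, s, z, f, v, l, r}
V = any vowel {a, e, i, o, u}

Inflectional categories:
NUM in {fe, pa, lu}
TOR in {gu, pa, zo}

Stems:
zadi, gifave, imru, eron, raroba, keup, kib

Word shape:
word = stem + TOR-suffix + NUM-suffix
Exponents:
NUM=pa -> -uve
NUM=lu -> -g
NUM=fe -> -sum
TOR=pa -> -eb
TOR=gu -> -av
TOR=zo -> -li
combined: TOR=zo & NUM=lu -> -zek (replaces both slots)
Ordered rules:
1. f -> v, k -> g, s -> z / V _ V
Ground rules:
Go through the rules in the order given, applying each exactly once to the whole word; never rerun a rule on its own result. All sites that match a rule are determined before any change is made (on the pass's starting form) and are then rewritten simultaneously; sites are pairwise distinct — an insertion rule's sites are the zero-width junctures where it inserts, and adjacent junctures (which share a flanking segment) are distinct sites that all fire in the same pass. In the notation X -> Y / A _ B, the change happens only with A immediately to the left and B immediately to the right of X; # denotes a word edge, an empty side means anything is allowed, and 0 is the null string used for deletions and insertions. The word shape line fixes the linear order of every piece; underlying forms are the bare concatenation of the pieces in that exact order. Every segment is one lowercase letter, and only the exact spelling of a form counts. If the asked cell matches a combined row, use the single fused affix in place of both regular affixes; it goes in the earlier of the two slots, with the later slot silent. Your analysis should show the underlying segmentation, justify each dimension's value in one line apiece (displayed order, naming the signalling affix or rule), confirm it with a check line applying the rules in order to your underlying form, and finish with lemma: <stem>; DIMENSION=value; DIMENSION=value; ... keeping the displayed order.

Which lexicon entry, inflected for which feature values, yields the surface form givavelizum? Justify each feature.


underlying: gifave-li-sum
NUM=fe - signalled by the affix -sum
TOR=zo - signalled by the affix -li
check: gifavelisum -> givavelizum
lemma: gifave; NUM=fe; TOR=zo


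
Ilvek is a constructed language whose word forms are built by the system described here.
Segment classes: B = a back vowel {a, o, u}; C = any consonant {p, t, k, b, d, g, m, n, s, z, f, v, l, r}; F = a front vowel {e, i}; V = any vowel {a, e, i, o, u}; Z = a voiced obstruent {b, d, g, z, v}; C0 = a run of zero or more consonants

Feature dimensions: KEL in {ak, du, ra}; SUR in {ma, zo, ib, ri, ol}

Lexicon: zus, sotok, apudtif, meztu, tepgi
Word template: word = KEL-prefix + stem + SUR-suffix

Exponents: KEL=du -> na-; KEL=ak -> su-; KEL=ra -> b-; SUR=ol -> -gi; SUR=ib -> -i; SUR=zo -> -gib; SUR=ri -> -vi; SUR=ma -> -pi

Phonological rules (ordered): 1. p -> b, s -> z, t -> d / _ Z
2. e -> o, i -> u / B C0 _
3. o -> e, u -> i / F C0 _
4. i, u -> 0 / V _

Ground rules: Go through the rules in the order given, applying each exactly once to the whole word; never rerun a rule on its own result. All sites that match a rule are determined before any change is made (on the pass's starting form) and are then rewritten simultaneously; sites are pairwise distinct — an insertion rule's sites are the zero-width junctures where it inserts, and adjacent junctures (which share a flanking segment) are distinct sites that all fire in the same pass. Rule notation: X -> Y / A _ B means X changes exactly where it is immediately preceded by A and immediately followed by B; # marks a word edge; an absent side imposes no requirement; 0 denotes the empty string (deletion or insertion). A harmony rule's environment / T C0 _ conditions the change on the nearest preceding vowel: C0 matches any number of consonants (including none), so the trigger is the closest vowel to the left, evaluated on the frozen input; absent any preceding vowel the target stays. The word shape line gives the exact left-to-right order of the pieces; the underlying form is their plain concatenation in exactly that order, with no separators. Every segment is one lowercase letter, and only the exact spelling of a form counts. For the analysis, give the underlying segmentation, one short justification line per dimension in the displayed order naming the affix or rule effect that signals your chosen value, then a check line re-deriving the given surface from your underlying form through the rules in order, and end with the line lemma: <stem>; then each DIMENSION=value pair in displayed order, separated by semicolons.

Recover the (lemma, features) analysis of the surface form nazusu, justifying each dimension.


underlying: na-zus-i
KEL=du - signalled by the affix na-
SUR=ib - signalled by the affix -i
check: nazusi -> nazusi -> nazusu -> nazusu -> nazusu
lemma: zus; KEL=du; SUR=ib


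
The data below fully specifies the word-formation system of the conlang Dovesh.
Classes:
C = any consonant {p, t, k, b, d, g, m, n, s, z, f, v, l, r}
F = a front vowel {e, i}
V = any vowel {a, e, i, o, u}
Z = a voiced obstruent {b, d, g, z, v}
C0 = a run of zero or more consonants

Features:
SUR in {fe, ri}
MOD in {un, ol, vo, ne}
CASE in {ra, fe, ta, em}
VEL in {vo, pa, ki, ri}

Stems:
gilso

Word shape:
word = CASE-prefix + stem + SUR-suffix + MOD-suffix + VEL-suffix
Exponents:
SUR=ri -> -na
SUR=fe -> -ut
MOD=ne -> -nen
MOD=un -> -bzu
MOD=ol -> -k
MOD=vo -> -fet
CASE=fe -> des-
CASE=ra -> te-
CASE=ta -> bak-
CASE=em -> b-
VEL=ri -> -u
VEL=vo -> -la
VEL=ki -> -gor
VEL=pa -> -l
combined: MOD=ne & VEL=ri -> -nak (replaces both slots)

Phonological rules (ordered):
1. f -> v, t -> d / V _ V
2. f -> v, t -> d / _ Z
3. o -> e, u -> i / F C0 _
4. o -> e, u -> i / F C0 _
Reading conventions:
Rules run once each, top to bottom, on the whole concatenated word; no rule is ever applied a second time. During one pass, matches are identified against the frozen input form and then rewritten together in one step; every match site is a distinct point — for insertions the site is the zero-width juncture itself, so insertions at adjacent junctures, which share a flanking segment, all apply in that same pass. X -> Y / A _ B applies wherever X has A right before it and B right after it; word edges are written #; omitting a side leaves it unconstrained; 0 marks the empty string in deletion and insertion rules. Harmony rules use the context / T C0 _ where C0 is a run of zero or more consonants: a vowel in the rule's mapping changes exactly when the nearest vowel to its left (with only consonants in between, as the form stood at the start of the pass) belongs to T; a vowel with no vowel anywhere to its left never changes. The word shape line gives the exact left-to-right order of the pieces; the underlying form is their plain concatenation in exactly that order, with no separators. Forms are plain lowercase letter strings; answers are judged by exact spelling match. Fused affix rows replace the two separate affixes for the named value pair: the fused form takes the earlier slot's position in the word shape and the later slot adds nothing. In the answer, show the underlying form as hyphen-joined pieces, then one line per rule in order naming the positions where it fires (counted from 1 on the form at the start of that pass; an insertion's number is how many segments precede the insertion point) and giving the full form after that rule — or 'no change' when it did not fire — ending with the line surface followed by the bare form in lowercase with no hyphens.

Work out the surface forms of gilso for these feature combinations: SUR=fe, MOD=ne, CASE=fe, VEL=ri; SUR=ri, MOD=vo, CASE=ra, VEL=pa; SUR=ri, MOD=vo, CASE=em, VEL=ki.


cell SUR=fe, MOD=ne, CASE=fe, VEL=ri:
underlying: des-gilso-ut-nak
1. f -> v, t -> d / V _ V: no change
2. f -> v, t -> d / _ Z: no change
3. o -> e, u -> i / F C0 _: fires at position(s) 8: desgilseutnak
4. o -> e, u -> i / F C0 _: fires at position(s) 9: desgilseitnak
surface: desgilseitnak

cell SUR=ri, MOD=vo, CASE=ra, VEL=pa:
underlying: te-gilso-na-fet-l
1. f -> v, t -> d / V _ V: fires at position(s) 10: tegilsonavetl
2. f -> v, t -> d / _ Z: no change
3. o -> e, u -> i / F C0 _: fires at position(s) 7: tegilsenavetl
4. o -> e, u -> i / F C0 _: no change
surface: tegilsenavetl

cell SUR=ri, MOD=vo, CASE=em, VEL=ki:
underlying: b-gilso-na-fet-gor
1. f -> v, t -> d / V _ V: fires at position(s) 9: bgilsonavetgor
2. f -> v, t -> d / _ Z: fires at position(s) 11: bgilsonavedgor
3. o -> e, u -> i / F C0 _: fires at position(s) 6, 13: bgilsenavedger
4. o -> e, u -> i / F C0 _: no change
surface: bgilsenavedger


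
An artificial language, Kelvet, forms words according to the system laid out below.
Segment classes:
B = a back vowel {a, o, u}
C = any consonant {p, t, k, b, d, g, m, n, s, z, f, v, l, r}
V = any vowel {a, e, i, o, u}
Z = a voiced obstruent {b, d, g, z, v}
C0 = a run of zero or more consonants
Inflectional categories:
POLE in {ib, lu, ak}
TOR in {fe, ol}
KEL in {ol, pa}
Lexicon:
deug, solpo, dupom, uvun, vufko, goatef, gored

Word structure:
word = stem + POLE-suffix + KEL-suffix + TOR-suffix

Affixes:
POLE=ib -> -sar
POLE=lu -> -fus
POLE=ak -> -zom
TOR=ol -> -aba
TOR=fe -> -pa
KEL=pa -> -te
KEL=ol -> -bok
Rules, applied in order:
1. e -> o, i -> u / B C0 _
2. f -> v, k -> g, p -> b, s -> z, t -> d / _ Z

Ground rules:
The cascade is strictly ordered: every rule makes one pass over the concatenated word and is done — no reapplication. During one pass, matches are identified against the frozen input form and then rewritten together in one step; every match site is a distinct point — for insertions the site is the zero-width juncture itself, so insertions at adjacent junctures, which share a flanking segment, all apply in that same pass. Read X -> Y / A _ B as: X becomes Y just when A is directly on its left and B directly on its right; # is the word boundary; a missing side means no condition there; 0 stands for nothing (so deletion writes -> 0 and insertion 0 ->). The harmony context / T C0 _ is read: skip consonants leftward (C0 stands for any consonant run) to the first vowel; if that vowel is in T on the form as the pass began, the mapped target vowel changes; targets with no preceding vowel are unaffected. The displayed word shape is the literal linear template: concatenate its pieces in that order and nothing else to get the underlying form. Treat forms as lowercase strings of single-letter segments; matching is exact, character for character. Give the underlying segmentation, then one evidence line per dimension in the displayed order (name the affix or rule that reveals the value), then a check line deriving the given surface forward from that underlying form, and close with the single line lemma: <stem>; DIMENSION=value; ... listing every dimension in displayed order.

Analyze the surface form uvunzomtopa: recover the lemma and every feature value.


underlying: uvun-zom-te-pa
POLE=ak - signalled by the affix -zom
TOR=fe - signalled by the affix -pa
KEL=pa - signalled by the affix -te
check: uvunzomtepa -> uvunzomtopa -> uvunzomtopa
lemma: uvun; POLE=ak; TOR=fe; KEL=pa


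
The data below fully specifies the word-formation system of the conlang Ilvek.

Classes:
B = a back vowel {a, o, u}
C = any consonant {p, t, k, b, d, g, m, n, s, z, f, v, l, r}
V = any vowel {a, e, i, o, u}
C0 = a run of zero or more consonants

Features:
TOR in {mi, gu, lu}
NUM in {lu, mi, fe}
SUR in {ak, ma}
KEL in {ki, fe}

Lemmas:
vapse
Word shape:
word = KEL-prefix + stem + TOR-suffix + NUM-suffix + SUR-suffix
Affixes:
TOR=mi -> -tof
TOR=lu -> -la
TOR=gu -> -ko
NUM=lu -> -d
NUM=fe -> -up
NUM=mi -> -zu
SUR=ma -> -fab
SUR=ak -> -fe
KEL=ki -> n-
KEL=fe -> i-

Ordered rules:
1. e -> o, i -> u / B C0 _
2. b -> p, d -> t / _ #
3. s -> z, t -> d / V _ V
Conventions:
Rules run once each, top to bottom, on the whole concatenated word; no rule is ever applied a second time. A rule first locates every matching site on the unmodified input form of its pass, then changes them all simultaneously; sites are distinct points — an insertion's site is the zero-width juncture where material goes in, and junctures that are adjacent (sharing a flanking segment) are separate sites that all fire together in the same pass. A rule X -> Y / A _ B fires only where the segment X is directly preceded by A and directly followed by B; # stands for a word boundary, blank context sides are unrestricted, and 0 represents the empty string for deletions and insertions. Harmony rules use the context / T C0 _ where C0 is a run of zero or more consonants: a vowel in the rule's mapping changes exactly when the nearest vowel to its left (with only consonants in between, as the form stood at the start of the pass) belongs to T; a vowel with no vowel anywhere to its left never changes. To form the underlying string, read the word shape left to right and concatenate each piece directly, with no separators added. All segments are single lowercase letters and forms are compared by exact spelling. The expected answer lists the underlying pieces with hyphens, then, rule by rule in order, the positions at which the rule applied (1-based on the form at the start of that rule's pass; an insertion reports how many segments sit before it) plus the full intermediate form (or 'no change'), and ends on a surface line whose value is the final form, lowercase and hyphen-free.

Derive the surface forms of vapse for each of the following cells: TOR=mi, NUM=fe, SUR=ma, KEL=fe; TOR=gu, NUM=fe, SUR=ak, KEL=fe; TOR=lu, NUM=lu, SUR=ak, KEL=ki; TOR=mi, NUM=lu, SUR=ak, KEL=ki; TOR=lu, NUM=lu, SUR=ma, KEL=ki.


cell TOR=mi, NUM=fe, SUR=ma, KEL=fe:
underlying: i-vapse-tof-up-fab
1. e -> o, i -> u / B C0 _: fires at position(s) 6: ivapsotofupfab
2. b -> p, d -> t / _ #: fires at position(s) 14: ivapsotofupfap
3. s -> z, t -> d / V _ V: fires at position(s) 7: ivapsodofupfap
surface: ivapsodofupfap

cell TOR=gu, NUM=fe, SUR=ak, KEL=fe:
underlying: i-vapse-ko-up-fe
1. e -> o, i -> u / B C0 _: fires at position(s) 6, 12: ivapsokoupfo
2. b -> p, d -> t / _ #: no change
3. s -> z, t -> d / V _ V: no change
surface: ivapsokoupfo

cell TOR=lu, NUM=lu, SUR=ak, KEL=ki:
underlying: n-vapse-la-d-fe
1. e -> o, i -> u / B C0 _: fires at position(s) 6, 11: nvapsoladfo
2. b -> p, d -> t / _ #: no change
3. s -> z, t -> d / V _ V: no change
surface: nvapsoladfo

cell TOR=mi, NUM=lu, SUR=ak, KEL=ki:
underlying: n-vapse-tof-d-fe
1. e -> o, i -> u / B C0 _: fires at position(s) 6, 12: nvapsotofdfo
2. b -> p, d -> t / _ #: no change
3. s -> z, t -> d / V _ V: fires at position(s) 7: nvapsodofdfo
surface: nvapsodofdfo

cell TOR=lu, NUM=lu, SUR=ma, KEL=ki:
underlying: n-vapse-la-d-fab
1. e -> o, i -> u / B C0 _: fires at position(s) 6: nvapsoladfab
2. b -> p, d -> t / _ #: fires at position(s) 12: nvapsoladfap
3. s -> z, t -> d / V _ V: no change
surface: nvapsoladfap


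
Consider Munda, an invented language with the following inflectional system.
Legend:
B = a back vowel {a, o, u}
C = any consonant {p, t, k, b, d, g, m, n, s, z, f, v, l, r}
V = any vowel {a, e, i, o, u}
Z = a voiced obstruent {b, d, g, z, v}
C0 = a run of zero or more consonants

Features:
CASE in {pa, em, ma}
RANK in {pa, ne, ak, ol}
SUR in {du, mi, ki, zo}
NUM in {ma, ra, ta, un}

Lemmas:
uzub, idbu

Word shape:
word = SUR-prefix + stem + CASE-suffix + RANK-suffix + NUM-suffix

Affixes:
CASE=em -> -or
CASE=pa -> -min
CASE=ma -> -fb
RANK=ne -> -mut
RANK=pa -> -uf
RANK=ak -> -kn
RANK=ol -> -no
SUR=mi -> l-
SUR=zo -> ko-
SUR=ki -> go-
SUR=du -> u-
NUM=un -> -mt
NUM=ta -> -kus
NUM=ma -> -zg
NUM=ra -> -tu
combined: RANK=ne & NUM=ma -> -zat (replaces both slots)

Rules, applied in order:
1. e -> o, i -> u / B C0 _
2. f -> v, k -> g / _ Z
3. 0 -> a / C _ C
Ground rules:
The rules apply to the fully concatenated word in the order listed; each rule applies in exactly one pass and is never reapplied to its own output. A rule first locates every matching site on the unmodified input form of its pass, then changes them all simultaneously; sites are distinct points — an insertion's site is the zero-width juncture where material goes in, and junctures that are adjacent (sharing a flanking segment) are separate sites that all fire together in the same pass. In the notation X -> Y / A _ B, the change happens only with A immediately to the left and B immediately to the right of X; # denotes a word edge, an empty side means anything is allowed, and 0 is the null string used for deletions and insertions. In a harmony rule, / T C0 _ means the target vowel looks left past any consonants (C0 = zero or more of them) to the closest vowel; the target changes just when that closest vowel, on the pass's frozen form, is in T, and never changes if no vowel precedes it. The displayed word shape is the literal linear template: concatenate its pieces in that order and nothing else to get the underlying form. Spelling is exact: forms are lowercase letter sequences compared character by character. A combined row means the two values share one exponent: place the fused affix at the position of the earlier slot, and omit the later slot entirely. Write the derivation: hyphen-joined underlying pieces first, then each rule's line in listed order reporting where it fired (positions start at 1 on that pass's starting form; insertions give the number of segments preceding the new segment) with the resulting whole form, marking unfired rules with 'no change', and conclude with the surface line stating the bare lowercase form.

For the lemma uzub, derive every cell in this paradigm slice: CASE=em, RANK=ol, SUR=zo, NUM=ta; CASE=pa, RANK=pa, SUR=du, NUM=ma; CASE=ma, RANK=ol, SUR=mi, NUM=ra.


cell CASE=em, RANK=ol, SUR=zo, NUM=ta:
underlying: ko-uzub-or-no-kus
1. e -> o, i -> u / B C0 _: no change
2. f -> v, k -> g / _ Z: no change
3. 0 -> a / C _ C: inserts after position(s) 8: kouzuboranokus
surface: kouzuboranokus

cell CASE=pa, RANK=pa, SUR=du, NUM=ma:
underlying: u-uzub-min-uf-zg
1. e -> o, i -> u / B C0 _: fires at position(s) 7: uuzubmunufzg
2. f -> v, k -> g / _ Z: fires at position(s) 10: uuzubmunuvzg
3. 0 -> a / C _ C: inserts after position(s) 5, 10, 11: uuzubamunuvazag
surface: uuzubamunuvazag

cell CASE=ma, RANK=ol, SUR=mi, NUM=ra:
underlying: l-uzub-fb-no-tu
1. e -> o, i -> u / B C0 _: no change
2. f -> v, k -> g / _ Z: fires at position(s) 6: luzubvbnotu
3. 0 -> a / C _ C: inserts after position(s) 5, 6, 7: luzubavabanotu
surface: luzubavabanotu
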